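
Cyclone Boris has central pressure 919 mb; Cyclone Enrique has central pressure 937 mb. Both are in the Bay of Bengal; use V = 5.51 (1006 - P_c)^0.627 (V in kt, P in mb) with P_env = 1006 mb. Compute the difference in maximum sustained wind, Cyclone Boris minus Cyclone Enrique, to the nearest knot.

12 kt

Cyclone Boris: ΔP = 87; V ≈ 5.51 × 87^0.627 ≈ 90.62 kt.
Cyclone Enrique: ΔP = 69; V ≈ 5.51 × 69^0.627 ≈ 78.36 kt.
Difference ≈ 90.62 − 78.36 = 12.26 → 12 kt.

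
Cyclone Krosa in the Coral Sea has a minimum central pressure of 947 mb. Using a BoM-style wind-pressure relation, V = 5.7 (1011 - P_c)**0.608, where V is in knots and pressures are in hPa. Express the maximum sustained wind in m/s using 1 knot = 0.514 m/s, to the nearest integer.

ΔP = 1011 − 947 = 64 mb.
V ≈ 5.7 × 64^0.608 = 5.7 × 12.536 ≈ 71.455 kt.
71.455 × 0.514 ≈ 36.73 m/s → 37 m/s.

37 m/s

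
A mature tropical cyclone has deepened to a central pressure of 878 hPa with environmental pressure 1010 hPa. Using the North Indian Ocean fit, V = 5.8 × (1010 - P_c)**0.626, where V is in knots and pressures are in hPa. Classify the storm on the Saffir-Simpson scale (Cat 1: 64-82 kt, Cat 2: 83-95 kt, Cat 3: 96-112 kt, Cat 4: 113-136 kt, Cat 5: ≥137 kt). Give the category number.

ΔP = 1010 − 878 = 132 hPa.
V ≈ 5.8 × 132^0.626 = 5.8 × 21.26 ≈ 123 kt.
123 kt falls in the Category 4 band.

4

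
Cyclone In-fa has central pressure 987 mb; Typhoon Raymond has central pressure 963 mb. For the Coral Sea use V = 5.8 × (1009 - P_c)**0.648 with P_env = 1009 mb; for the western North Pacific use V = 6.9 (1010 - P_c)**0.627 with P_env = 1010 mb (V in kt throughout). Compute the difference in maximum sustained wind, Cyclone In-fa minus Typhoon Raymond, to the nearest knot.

-34 kt

Cyclone In-fa: ΔP = 22; V ≈ 5.8 × 22^0.648 ≈ 42.99 kt.
Typhoon Raymond: ΔP = 47; V ≈ 6.9 × 47^0.627 ≈ 77.14 kt.
Difference ≈ 42.99 − 77.14 = -34.15 → -34 kt.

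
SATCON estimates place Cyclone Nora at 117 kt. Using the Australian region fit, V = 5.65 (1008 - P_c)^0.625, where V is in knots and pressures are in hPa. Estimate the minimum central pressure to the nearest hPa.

ΔP = (V / 5.65)^(1/0.625) = (117/5.65)^1.600.
117/5.65 = 20.708; 20.708^1.600 ≈ 127.59 hPa.
P_c = 1008 − 127.59 = 880.41 ≈ 880 hPa.

880 hPa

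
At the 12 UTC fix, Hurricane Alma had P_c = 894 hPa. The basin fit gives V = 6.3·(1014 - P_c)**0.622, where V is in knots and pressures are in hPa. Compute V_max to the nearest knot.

ΔP = 1014 − 894 = 120 hPa.
120^0.622 ≈ 19.645.
V ≈ 6.3 × 19.645 ≈ 123.8 kt.

124 kt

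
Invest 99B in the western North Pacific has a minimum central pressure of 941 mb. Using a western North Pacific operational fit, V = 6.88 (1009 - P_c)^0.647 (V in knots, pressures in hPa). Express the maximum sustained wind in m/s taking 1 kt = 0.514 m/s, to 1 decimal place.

54.2 m/s

ΔP = 1009 − 941 = 68 mb.
V ≈ 6.88 × 68^0.647 = 6.88 × 15.333 ≈ 105.493 kt.
105.493 × 0.514 ≈ 54.22 m/s → 54.2 m/s.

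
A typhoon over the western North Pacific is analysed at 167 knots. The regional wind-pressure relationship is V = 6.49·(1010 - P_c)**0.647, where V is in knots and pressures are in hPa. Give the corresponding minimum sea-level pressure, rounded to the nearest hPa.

ΔP = (V / 6.49)^(1/0.647) = (167/6.49)^1.546.
167/6.49 = 25.732; 25.732^1.546 ≈ 151.36 hPa.
P_c = 1010 − 151.36 = 858.64 ≈ 859 hPa.

859 hPa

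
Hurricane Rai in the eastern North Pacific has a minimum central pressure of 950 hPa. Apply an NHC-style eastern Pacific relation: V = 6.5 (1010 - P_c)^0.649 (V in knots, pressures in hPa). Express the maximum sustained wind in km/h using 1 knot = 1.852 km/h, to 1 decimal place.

171.6 km/h

ΔP = 1010 − 950 = 60 hPa.
V ≈ 6.5 × 60^0.649 = 6.5 × 14.257 ≈ 92.669 kt.
92.669 × 1.852 ≈ 171.62 km/h → 171.6 km/h.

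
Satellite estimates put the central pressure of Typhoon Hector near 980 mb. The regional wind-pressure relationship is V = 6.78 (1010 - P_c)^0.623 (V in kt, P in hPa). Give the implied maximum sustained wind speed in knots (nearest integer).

56 kt

ΔP = 1010 − 980 = 30 mb.
30^0.623 ≈ 8.322.
V ≈ 6.78 × 8.322 ≈ 56.4 kt.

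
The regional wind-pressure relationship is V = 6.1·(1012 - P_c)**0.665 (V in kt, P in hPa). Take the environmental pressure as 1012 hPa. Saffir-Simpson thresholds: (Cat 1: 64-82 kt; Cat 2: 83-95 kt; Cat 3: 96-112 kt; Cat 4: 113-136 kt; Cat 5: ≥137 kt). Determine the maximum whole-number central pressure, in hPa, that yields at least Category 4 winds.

Category 4 begins at V = 113 kt.
Required ΔP = (113/6.1)^(1/0.665) = 18.525^1.504 ≈ 80.61 hPa.
P_c ≤ 1012 − 80.61 = 931.39, so the highest integer P_c is 931 hPa.

931 hPa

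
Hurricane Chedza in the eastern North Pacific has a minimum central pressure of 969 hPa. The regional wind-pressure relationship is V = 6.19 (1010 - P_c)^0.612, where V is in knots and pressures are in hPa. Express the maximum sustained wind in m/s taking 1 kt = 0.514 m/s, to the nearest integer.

ΔP = 1010 − 969 = 41 hPa.
V ≈ 6.19 × 41^0.612 = 6.19 × 9.706 ≈ 60.078 kt.
60.078 × 0.514 ≈ 30.88 m/s → 31 m/s.

31 m/s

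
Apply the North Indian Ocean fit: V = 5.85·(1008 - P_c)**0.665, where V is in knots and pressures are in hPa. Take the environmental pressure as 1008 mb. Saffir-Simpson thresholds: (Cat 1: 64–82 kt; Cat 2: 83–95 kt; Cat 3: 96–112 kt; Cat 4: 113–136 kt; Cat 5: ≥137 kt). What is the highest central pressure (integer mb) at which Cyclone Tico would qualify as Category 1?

971 mb

Category 1 begins at V = 64 kt.
Required ΔP = (64/5.85)^(1/0.665) = 10.940^1.504 ≈ 36.51 mb.
P_c ≤ 1008 − 36.51 = 971.49, so the highest integer P_c is 971 mb.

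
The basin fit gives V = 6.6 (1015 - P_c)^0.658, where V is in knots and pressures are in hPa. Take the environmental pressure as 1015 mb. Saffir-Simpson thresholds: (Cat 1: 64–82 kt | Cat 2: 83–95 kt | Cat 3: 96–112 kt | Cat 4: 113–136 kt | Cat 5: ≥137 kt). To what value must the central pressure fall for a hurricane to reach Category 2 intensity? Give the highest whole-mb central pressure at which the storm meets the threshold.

968 mb

Category 2 begins at V = 83 kt.
Required ΔP = (83/6.6)^(1/0.658) = 12.576^1.520 ≈ 46.88 mb.
P_c ≤ 1015 − 46.88 = 968.12, so the highest integer P_c is 968 mb.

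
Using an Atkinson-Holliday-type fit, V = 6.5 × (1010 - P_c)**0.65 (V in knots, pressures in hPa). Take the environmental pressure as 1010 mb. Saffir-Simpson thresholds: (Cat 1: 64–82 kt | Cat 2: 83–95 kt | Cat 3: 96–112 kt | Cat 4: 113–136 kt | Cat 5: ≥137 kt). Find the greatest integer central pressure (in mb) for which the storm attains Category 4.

929 mb

Category 4 begins at V = 113 kt.
Required ΔP = (113/6.5)^(1/0.65) = 17.385^1.538 ≈ 80.90 mb.
P_c ≤ 1010 − 80.90 = 929.10, so the highest integer P_c is 929 mb.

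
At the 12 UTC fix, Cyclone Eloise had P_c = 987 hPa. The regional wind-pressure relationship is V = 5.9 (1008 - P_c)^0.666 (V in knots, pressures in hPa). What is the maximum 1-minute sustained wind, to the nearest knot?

ΔP = 1008 − 987 = 21 hPa.
21^0.666 ≈ 7.596.
V ≈ 5.9 × 7.596 ≈ 44.8 kt.

45 kt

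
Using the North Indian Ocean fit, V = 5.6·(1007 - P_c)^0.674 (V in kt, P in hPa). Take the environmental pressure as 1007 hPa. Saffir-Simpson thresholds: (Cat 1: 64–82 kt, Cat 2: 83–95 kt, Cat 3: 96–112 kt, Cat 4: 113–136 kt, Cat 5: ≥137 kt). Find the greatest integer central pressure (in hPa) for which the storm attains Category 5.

Category 5 begins at V = 137 kt.
Required ΔP = (137/5.6)^(1/0.674) = 24.464^1.484 ≈ 114.85 hPa.
P_c ≤ 1007 − 114.85 = 892.15, so the highest integer P_c is 892 hPa.

892 hPa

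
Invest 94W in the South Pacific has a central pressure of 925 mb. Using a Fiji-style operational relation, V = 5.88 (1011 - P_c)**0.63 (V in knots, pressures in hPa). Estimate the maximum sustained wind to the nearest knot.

97 kt

ΔP = 1011 − 925 = 86 mb.
86^0.63 ≈ 16.548.
V ≈ 5.88 × 16.548 ≈ 97.3 kt.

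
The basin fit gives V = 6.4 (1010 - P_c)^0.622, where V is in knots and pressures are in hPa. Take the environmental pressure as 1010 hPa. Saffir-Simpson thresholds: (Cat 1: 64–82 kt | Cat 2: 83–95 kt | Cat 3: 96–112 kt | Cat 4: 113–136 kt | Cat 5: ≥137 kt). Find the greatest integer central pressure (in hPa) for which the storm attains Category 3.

Category 3 begins at V = 96 kt.
Required ΔP = (96/6.4)^(1/0.622) = 15.000^1.608 ≈ 77.77 hPa.
P_c ≤ 1010 − 77.77 = 932.23, so the highest integer P_c is 932 hPa.

932 hPa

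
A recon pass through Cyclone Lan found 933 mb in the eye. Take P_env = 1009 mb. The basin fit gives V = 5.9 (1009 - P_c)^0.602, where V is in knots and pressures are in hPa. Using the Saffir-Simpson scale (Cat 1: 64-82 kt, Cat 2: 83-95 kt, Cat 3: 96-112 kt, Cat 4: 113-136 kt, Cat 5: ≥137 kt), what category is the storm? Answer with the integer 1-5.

1

ΔP = 1009 − 933 = 76 mb.
V ≈ 5.9 × 76^0.602 = 5.9 × 13.56 ≈ 80 kt.
80 kt falls in the Category 1 band.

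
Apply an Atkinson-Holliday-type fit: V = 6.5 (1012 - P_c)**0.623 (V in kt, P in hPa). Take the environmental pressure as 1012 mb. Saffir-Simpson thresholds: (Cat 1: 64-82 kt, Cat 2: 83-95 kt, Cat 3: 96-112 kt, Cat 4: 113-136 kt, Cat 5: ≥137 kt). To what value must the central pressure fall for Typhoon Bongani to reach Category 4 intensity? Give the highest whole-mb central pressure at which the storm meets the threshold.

914 mb

Category 4 begins at V = 113 kt.
Required ΔP = (113/6.5)^(1/0.623) = 17.385^1.605 ≈ 97.87 mb.
P_c ≤ 1012 − 97.87 = 914.13, so the highest integer P_c is 914 mb.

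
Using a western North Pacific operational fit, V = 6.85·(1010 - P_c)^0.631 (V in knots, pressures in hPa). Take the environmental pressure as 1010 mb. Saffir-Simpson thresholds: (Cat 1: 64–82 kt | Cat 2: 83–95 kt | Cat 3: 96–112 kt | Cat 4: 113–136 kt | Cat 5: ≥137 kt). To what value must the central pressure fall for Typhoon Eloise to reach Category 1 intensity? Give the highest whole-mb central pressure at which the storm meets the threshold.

Category 1 begins at V = 64 kt.
Required ΔP = (64/6.85)^(1/0.631) = 9.343^1.585 ≈ 34.52 mb.
P_c ≤ 1010 − 34.52 = 975.48, so the highest integer P_c is 975 mb.

975 mb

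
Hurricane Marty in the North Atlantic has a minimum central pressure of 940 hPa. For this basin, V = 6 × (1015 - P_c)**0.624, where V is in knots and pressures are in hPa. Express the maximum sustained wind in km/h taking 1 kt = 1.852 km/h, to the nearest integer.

164 km/h

ΔP = 1015 − 940 = 75 hPa.
V ≈ 6 × 75^0.624 = 6 × 14.792 ≈ 88.754 kt.
88.754 × 1.852 ≈ 164.37 km/h → 164 km/h.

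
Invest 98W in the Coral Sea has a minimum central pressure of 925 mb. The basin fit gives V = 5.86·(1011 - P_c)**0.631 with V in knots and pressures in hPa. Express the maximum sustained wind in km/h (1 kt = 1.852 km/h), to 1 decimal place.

180.4 km/h

ΔP = 1011 − 925 = 86 mb.
V ≈ 5.86 × 86^0.631 = 5.86 × 16.621 ≈ 97.402 kt.
97.402 × 1.852 ≈ 180.39 km/h → 180.4 km/h.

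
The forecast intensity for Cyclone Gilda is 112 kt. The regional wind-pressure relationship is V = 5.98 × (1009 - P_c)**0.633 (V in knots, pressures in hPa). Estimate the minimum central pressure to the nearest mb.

907 mb

ΔP = (V / 5.98)^(1/0.633) = (112/5.98)^1.580.
112/5.98 = 18.729; 18.729^1.580 ≈ 102.40 mb.
P_c = 1009 − 102.40 = 906.60 ≈ 907 mb.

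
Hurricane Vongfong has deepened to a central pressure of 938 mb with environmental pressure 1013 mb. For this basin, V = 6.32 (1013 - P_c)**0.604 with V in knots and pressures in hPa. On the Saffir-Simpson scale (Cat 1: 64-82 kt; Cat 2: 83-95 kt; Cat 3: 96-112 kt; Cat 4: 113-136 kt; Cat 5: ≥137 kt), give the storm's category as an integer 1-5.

2

ΔP = 1013 − 938 = 75 mb.
V ≈ 6.32 × 75^0.604 = 6.32 × 13.57 ≈ 86 kt.
86 kt falls in the Category 2 band.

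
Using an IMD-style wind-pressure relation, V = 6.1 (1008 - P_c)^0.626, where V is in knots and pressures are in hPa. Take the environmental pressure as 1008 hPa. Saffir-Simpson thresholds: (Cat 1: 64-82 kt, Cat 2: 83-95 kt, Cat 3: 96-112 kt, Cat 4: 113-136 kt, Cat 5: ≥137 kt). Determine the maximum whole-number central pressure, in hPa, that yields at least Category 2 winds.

943 hPa

Category 2 begins at V = 83 kt.
Required ΔP = (83/6.1)^(1/0.626) = 13.607^1.597 ≈ 64.73 hPa.
P_c ≤ 1008 − 64.73 = 943.27, so the highest integer P_c is 943 hPa.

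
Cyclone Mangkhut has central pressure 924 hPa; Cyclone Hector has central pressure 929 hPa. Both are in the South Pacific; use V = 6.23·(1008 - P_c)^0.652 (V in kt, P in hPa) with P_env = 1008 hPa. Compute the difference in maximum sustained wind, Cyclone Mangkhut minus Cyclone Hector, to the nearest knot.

4 kt

Cyclone Mangkhut: ΔP = 84; V ≈ 6.23 × 84^0.652 ≈ 111.97 kt.
Cyclone Hector: ΔP = 79; V ≈ 6.23 × 79^0.652 ≈ 107.58 kt.
Difference ≈ 111.97 − 107.58 = 4.39 → 4 kt.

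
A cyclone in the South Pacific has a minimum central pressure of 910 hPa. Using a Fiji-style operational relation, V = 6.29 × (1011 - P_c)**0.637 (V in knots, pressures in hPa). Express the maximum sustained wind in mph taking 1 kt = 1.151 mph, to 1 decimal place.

136.9 mph

ΔP = 1011 − 910 = 101 hPa.
V ≈ 6.29 × 101^0.637 = 6.29 × 18.913 ≈ 118.961 kt.
118.961 × 1.151 ≈ 136.92 mph → 136.9 mph.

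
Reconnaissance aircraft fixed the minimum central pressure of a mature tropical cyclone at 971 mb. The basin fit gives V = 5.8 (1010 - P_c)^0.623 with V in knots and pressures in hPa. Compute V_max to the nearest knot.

57 kt

ΔP = 1010 − 971 = 39 mb.
39^0.623 ≈ 9.800.
V ≈ 5.8 × 9.800 ≈ 56.8 kt.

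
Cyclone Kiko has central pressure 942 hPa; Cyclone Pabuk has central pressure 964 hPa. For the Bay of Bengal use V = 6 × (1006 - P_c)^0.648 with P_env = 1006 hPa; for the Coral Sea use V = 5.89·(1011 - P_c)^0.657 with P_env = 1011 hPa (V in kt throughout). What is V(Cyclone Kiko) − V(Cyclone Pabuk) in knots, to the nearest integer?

15 kt

Cyclone Kiko: ΔP = 64; V ≈ 6 × 64^0.648 ≈ 88.83 kt.
Cyclone Pabuk: ΔP = 47; V ≈ 5.89 × 47^0.657 ≈ 73.91 kt.
Difference ≈ 88.83 − 73.91 = 14.92 → 15 kt.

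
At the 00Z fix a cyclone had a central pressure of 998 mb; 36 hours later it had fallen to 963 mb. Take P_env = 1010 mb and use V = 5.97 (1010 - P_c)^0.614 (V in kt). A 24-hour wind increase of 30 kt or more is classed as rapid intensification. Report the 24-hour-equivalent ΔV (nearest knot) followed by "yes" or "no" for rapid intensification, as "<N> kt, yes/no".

24 kt, no

V₁: ΔP = 12, V ≈ 5.97 × 12^0.614 ≈ 27.45 kt.
V₂: ΔP = 47, V ≈ 5.97 × 47^0.614 ≈ 63.48 kt.
ΔV over 36 h = 36.03 kt → 24 h equivalent = 36.03 × 24/36 ≈ 24.02 kt.
24 kt < 30 kt ⇒ not rapid intensification.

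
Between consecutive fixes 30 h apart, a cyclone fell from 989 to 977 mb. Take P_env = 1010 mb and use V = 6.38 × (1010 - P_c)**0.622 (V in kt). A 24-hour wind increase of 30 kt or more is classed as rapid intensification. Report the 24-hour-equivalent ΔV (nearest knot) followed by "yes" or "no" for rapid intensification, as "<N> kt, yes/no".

V₁: ΔP = 21, V ≈ 6.38 × 21^0.622 ≈ 42.39 kt.
V₂: ΔP = 33, V ≈ 6.38 × 33^0.622 ≈ 56.15 kt.
ΔV over 30 h = 13.76 kt → 24 h equivalent = 13.76 × 24/30 ≈ 11.01 kt.
11 kt < 30 kt ⇒ not rapid intensification.

11 kt, no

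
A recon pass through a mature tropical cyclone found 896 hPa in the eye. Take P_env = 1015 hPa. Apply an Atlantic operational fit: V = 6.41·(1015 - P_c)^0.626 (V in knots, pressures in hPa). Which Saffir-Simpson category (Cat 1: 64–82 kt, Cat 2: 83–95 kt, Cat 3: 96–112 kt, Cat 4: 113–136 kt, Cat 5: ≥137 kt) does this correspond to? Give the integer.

ΔP = 1015 − 896 = 119 hPa.
V ≈ 6.41 × 119^0.626 = 6.41 × 19.92 ≈ 128 kt.
128 kt falls in the Category 4 band.

4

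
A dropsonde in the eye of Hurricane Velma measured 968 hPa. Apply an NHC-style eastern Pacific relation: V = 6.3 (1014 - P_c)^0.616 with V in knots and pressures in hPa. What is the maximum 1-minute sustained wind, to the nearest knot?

67 kt

ΔP = 1014 − 968 = 46 hPa.
46^0.616 ≈ 10.574.
V ≈ 6.3 × 10.574 ≈ 66.6 kt.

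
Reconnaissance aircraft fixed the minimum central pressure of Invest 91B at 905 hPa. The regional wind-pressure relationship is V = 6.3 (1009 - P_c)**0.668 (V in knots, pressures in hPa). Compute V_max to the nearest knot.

140 kt

ΔP = 1009 − 905 = 104 hPa.
104^0.668 ≈ 22.252.
V ≈ 6.3 × 22.252 ≈ 140.2 kt.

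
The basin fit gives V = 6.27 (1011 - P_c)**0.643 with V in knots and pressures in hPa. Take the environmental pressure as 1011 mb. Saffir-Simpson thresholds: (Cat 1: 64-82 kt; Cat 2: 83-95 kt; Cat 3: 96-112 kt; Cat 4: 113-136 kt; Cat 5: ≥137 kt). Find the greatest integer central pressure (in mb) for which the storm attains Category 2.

955 mb

Category 2 begins at V = 83 kt.
Required ΔP = (83/6.27)^(1/0.643) = 13.238^1.555 ≈ 55.55 mb.
P_c ≤ 1011 − 55.55 = 955.45, so the highest integer P_c is 955 mb.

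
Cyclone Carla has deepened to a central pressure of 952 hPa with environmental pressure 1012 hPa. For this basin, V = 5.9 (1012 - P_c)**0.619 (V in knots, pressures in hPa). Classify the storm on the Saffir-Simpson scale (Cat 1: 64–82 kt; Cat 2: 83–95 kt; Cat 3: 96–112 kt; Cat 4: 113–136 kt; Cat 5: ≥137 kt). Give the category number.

1

ΔP = 1012 − 952 = 60 hPa.
V ≈ 5.9 × 60^0.619 = 5.9 × 12.61 ≈ 74 kt.
74 kt falls in the Category 1 band.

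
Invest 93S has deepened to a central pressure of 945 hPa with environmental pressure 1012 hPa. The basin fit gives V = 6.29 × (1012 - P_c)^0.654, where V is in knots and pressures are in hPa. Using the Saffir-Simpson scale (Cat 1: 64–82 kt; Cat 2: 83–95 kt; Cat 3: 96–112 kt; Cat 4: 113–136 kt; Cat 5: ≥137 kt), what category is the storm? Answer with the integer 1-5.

3

ΔP = 1012 − 945 = 67 hPa.
V ≈ 6.29 × 67^0.654 = 6.29 × 15.64 ≈ 98 kt.
98 kt falls in the Category 3 band.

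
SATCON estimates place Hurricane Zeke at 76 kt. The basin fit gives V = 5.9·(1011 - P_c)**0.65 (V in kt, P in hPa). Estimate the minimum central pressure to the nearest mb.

ΔP = (V / 5.9)^(1/0.65) = (76/5.9)^1.538.
76/5.9 = 12.881; 12.881^1.538 ≈ 51.01 mb.
P_c = 1011 − 51.01 = 959.99 ≈ 960 mb.

960 mb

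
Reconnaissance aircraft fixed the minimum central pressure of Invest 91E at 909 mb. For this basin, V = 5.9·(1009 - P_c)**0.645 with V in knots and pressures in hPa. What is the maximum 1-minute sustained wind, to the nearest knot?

115 kt

ΔP = 1009 − 909 = 100 mb.
100^0.645 ≈ 19.498.
V ≈ 5.9 × 19.498 ≈ 115.0 kt.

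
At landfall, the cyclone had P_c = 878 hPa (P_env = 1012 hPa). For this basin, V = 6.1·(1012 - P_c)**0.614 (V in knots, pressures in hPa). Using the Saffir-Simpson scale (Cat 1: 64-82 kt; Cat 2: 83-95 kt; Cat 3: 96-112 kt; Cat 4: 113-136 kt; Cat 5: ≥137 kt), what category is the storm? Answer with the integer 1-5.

ΔP = 1012 − 878 = 134 hPa.
V ≈ 6.1 × 134^0.614 = 6.1 × 20.23 ≈ 123 kt.
123 kt falls in the Category 4 band.

4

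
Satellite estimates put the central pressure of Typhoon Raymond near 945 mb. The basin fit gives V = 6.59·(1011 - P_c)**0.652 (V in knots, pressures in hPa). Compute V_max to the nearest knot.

ΔP = 1011 − 945 = 66 mb.
66^0.652 ≈ 15.358.
V ≈ 6.59 × 15.358 ≈ 101.2 kt.

101 kt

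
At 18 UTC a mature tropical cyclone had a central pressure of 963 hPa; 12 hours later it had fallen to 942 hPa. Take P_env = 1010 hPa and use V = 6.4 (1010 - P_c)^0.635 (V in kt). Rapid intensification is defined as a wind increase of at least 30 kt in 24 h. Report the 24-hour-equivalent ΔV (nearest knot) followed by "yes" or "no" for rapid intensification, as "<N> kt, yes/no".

V₁: ΔP = 47, V ≈ 6.4 × 47^0.635 ≈ 73.78 kt.
V₂: ΔP = 68, V ≈ 6.4 × 68^0.635 ≈ 93.29 kt.
ΔV over 12 h = 19.51 kt → 24 h equivalent = 19.51 × 24/12 ≈ 39.02 kt.
39 kt ≥ 30 kt ⇒ rapid intensification.

39 kt, yes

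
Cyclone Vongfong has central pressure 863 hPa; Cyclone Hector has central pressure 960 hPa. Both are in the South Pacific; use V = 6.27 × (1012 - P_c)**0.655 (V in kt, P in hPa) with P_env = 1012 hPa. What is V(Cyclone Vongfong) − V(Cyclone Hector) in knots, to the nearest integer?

Cyclone Vongfong: ΔP = 149; V ≈ 6.27 × 149^0.655 ≈ 166.23 kt.
Cyclone Hector: ΔP = 52; V ≈ 6.27 × 52^0.655 ≈ 83.42 kt.
Difference ≈ 166.23 − 83.42 = 82.81 → 83 kt.

83 kt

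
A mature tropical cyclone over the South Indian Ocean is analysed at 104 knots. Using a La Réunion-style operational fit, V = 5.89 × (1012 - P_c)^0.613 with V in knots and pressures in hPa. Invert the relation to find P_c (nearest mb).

ΔP = (V / 5.89)^(1/0.613) = (104/5.89)^1.631.
104/5.89 = 17.657; 17.657^1.631 ≈ 108.17 mb.
P_c = 1012 − 108.17 = 903.83 ≈ 904 mb.

904 mb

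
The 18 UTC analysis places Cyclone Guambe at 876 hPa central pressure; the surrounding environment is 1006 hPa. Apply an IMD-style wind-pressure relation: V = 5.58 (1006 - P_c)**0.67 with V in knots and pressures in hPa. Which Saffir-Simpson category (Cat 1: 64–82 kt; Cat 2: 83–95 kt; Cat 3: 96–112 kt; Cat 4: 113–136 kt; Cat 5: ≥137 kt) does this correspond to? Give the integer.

5

ΔP = 1006 − 876 = 130 hPa.
V ≈ 5.58 × 130^0.67 = 5.58 × 26.08 ≈ 146 kt.
146 kt falls in the Category 5 band.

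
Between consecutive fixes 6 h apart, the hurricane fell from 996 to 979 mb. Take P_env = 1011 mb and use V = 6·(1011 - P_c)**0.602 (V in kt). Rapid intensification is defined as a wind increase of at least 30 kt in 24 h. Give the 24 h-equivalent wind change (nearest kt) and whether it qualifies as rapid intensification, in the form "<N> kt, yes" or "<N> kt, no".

71 kt, yes

V₁: ΔP = 15, V ≈ 6 × 15^0.602 ≈ 30.63 kt.
V₂: ΔP = 32, V ≈ 6 × 32^0.602 ≈ 48.33 kt.
ΔV over 6 h = 17.70 kt → 24 h equivalent = 17.70 × 24/6 ≈ 70.80 kt.
71 kt ≥ 30 kt ⇒ rapid intensification.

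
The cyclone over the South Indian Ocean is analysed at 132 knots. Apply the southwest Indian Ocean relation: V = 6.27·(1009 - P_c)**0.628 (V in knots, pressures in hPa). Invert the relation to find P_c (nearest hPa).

881 hPa

ΔP = (V / 6.27)^(1/0.628) = (132/6.27)^1.592.
132/6.27 = 21.053; 21.053^1.592 ≈ 127.99 hPa.
P_c = 1009 − 127.99 = 881.01 ≈ 881 hPa.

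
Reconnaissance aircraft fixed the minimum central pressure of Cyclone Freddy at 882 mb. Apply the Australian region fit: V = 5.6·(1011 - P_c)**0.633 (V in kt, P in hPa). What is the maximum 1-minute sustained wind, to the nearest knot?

ΔP = 1011 − 882 = 129 mb.
129^0.633 ≈ 21.677.
V ≈ 5.6 × 21.677 ≈ 121.4 kt.

121 kt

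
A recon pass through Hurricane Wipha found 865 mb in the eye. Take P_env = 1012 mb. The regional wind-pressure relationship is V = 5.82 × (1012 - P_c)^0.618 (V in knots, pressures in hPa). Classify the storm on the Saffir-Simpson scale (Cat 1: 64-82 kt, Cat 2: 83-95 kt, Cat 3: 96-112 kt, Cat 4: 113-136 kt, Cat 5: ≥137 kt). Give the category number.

ΔP = 1012 − 865 = 147 mb.
V ≈ 5.82 × 147^0.618 = 5.82 × 21.85 ≈ 127 kt.
127 kt falls in the Category 4 band.

4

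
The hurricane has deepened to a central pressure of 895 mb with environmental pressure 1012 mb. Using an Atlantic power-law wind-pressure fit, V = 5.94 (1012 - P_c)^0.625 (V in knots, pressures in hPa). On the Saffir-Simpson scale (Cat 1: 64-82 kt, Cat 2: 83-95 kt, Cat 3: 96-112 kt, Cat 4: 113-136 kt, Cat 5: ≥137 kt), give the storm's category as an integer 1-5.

ΔP = 1012 − 895 = 117 mb.
V ≈ 5.94 × 117^0.625 = 5.94 × 19.62 ≈ 117 kt.
117 kt falls in the Category 4 band.

4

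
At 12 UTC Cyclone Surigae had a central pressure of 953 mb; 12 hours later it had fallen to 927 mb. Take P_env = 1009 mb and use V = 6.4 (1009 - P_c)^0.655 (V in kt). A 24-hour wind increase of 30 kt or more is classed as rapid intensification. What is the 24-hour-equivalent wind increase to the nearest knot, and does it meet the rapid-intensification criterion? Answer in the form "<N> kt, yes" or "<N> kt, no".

V₁: ΔP = 56, V ≈ 6.4 × 56^0.655 ≈ 89.38 kt.
V₂: ΔP = 82, V ≈ 6.4 × 82^0.655 ≈ 114.74 kt.
ΔV over 12 h = 25.36 kt → 24 h equivalent = 25.36 × 24/12 ≈ 50.72 kt.
51 kt ≥ 30 kt ⇒ rapid intensification.

51 kt, yes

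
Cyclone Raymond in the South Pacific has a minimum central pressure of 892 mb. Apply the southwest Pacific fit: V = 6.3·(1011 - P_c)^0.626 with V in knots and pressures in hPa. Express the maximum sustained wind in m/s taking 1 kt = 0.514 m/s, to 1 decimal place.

64.5 m/s

ΔP = 1011 − 892 = 119 mb.
V ≈ 6.3 × 119^0.626 = 6.3 × 19.920 ≈ 125.497 kt.
125.497 × 0.514 ≈ 64.51 m/s → 64.5 m/s.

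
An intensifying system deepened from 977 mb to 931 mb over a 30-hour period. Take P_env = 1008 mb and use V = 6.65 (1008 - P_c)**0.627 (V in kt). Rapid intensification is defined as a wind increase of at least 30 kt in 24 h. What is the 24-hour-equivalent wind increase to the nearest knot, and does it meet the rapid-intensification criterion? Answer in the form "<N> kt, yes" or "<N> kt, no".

V₁: ΔP = 31, V ≈ 6.65 × 31^0.627 ≈ 57.27 kt.
V₂: ΔP = 77, V ≈ 6.65 × 77^0.627 ≈ 101.31 kt.
ΔV over 30 h = 44.04 kt → 24 h equivalent = 44.04 × 24/30 ≈ 35.23 kt.
35 kt ≥ 30 kt ⇒ rapid intensification.

35 kt, yes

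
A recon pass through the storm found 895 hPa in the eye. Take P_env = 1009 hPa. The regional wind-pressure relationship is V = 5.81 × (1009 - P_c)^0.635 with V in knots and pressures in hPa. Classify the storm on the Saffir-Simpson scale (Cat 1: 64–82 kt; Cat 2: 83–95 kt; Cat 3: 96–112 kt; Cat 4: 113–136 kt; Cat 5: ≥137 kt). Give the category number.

ΔP = 1009 − 895 = 114 hPa.
V ≈ 5.81 × 114^0.635 = 5.81 × 20.24 ≈ 118 kt.
118 kt falls in the Category 4 band.

4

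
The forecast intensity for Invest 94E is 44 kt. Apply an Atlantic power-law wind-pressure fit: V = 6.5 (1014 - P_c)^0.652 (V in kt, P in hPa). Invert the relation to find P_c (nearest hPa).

995 hPa

ΔP = (V / 6.5)^(1/0.652) = (44/6.5)^1.534.
44/6.5 = 6.769; 6.769^1.534 ≈ 18.79 hPa.
P_c = 1014 − 18.79 = 995.21 ≈ 995 hPa.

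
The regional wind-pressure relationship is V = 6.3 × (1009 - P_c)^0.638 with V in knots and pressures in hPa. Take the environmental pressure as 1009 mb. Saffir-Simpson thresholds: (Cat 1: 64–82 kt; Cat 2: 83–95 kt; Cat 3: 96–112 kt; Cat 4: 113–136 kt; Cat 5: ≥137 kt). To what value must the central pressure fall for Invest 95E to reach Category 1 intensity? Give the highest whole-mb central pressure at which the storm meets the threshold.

Category 1 begins at V = 64 kt.
Required ΔP = (64/6.3)^(1/0.638) = 10.159^1.567 ≈ 37.85 mb.
P_c ≤ 1009 − 37.85 = 971.15, so the highest integer P_c is 971 mb.

971 mb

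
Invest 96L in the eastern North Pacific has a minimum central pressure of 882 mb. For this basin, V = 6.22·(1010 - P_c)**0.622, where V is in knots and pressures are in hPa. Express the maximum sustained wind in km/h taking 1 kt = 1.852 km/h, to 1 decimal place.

235.6 km/h

ΔP = 1010 − 882 = 128 mb.
V ≈ 6.22 × 128^0.622 = 6.22 × 20.450 ≈ 127.196 kt.
127.196 × 1.852 ≈ 235.57 km/h → 235.6 km/h.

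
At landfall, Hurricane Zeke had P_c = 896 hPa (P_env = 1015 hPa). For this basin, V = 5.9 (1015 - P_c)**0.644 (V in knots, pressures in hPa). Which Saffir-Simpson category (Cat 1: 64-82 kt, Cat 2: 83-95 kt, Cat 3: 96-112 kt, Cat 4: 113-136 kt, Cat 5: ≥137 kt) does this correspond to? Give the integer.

4

ΔP = 1015 − 896 = 119 hPa.
V ≈ 5.9 × 119^0.644 = 5.9 × 21.71 ≈ 128 kt.
128 kt falls in the Category 4 band.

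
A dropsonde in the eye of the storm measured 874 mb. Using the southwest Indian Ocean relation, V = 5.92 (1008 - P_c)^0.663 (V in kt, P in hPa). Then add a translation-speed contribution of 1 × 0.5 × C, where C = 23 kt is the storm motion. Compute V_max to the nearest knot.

164 kt

ΔP = 1008 − 874 = 134 mb.
134^0.663 ≈ 25.720.
V ≈ 5.92 × 25.720 ≈ 152.3 kt.
Translation term: 1 × 0.5 × 23 = 11.5 kt.
Corrected V ≈ 163.8 kt → 164 kt.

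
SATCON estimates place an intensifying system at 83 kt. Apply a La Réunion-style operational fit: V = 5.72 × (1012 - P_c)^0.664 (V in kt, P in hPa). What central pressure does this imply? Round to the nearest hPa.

ΔP = (V / 5.72)^(1/0.664) = (83/5.72)^1.506.
83/5.72 = 14.510; 14.510^1.506 ≈ 56.17 hPa.
P_c = 1012 − 56.17 = 955.83 ≈ 956 hPa.

956 hPa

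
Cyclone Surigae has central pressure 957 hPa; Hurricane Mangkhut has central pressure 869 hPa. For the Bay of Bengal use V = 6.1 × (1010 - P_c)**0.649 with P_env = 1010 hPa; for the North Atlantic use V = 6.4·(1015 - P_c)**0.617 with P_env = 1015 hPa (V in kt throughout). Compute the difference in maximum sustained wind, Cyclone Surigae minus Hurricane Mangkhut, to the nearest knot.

Cyclone Surigae: ΔP = 53; V ≈ 6.1 × 53^0.649 ≈ 80.24 kt.
Hurricane Mangkhut: ΔP = 146; V ≈ 6.4 × 146^0.617 ≈ 138.54 kt.
Difference ≈ 80.24 − 138.54 = -58.30 → -58 kt.

-58 kt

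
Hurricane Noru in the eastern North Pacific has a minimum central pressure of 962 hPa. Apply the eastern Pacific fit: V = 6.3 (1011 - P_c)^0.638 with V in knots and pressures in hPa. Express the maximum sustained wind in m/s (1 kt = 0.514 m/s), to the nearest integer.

39 m/s

ΔP = 1011 − 962 = 49 hPa.
V ≈ 6.3 × 49^0.638 = 6.3 × 11.977 ≈ 75.455 kt.
75.455 × 0.514 ≈ 38.78 m/s → 39 m/s.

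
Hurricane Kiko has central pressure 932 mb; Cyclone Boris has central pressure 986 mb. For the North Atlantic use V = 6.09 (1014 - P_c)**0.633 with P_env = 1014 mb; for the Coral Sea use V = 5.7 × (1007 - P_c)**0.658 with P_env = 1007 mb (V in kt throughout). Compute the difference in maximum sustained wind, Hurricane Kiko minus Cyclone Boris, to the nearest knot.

Hurricane Kiko: ΔP = 82; V ≈ 6.09 × 82^0.633 ≈ 99.10 kt.
Cyclone Boris: ΔP = 21; V ≈ 5.7 × 21^0.658 ≈ 42.26 kt.
Difference ≈ 99.10 − 42.26 = 56.84 → 57 kt.

57 kt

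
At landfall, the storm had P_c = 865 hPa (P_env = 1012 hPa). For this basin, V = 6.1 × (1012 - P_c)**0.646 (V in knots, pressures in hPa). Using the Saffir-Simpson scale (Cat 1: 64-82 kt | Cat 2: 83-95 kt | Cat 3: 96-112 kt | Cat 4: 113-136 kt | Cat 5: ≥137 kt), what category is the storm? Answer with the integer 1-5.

5

ΔP = 1012 − 865 = 147 hPa.
V ≈ 6.1 × 147^0.646 = 6.1 × 25.12 ≈ 153 kt.
153 kt falls in the Category 5 band.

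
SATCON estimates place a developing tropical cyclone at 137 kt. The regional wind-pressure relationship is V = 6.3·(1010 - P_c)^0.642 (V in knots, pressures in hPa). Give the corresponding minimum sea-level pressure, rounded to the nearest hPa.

ΔP = (V / 6.3)^(1/0.642) = (137/6.3)^1.558.
137/6.3 = 21.746; 21.746^1.558 ≈ 121.10 hPa.
P_c = 1010 − 121.10 = 888.90 ≈ 889 hPa.

889 hPa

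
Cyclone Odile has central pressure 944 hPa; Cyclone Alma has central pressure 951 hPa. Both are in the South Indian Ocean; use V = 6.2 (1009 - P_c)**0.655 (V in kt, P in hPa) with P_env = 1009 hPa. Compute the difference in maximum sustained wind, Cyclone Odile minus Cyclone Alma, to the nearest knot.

Cyclone Odile: ΔP = 65; V ≈ 6.2 × 65^0.655 ≈ 95.47 kt.
Cyclone Alma: ΔP = 58; V ≈ 6.2 × 58^0.655 ≈ 88.60 kt.
Difference ≈ 95.47 − 88.60 = 6.87 → 7 kt.

7 kt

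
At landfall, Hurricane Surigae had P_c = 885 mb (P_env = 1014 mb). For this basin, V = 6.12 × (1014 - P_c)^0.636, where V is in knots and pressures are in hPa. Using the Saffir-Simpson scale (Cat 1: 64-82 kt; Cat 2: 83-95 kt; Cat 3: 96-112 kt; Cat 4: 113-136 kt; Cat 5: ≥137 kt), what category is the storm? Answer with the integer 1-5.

ΔP = 1014 − 885 = 129 mb.
V ≈ 6.12 × 129^0.636 = 6.12 × 22.00 ≈ 135 kt.
135 kt falls in the Category 4 band.

4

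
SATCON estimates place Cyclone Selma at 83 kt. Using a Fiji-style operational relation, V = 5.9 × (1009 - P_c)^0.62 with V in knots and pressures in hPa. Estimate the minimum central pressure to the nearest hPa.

938 hPa

ΔP = (V / 5.9)^(1/0.62) = (83/5.9)^1.613.
83/5.9 = 14.068; 14.068^1.613 ≈ 71.12 hPa.
P_c = 1009 − 71.12 = 937.88 ≈ 938 hPa.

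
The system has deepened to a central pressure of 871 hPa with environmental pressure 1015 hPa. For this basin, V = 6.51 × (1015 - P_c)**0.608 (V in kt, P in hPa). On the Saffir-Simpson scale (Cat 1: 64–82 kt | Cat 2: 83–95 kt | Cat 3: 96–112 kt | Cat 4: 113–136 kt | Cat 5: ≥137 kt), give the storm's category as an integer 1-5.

4

ΔP = 1015 − 871 = 144 hPa.
V ≈ 6.51 × 144^0.608 = 6.51 × 20.53 ≈ 134 kt.
134 kt falls in the Category 4 band.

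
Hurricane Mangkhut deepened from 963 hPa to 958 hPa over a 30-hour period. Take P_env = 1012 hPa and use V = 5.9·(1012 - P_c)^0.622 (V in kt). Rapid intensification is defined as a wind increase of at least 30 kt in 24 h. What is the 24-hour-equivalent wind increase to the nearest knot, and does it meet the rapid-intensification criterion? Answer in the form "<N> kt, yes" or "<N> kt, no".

3 kt, no

V₁: ΔP = 49, V ≈ 5.9 × 49^0.622 ≈ 66.40 kt.
V₂: ΔP = 54, V ≈ 5.9 × 54^0.622 ≈ 70.53 kt.
ΔV over 30 h = 4.13 kt → 24 h equivalent = 4.13 × 24/30 ≈ 3.30 kt.
3 kt < 30 kt ⇒ not rapid intensification.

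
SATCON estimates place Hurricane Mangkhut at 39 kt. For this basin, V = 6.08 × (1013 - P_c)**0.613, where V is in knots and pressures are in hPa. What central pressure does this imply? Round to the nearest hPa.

ΔP = (V / 6.08)^(1/0.613) = (39/6.08)^1.631.
39/6.08 = 6.414; 6.414^1.631 ≈ 20.74 hPa.
P_c = 1013 − 20.74 = 992.26 ≈ 992 hPa.

992 hPa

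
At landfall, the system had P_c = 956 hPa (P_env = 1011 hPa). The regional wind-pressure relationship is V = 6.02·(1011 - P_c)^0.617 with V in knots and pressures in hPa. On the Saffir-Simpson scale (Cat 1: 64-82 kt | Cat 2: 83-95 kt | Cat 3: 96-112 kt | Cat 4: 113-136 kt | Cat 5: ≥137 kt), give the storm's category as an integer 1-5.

ΔP = 1011 − 956 = 55 hPa.
V ≈ 6.02 × 55^0.617 = 6.02 × 11.85 ≈ 71 kt.
71 kt falls in the Category 1 band.

1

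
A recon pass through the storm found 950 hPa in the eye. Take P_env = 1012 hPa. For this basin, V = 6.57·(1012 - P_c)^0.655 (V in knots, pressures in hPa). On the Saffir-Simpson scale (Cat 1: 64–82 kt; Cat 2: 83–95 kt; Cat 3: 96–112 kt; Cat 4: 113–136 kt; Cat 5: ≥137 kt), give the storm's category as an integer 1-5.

3

ΔP = 1012 − 950 = 62 hPa.
V ≈ 6.57 × 62^0.655 = 6.57 × 14.93 ≈ 98 kt.
98 kt falls in the Category 3 band.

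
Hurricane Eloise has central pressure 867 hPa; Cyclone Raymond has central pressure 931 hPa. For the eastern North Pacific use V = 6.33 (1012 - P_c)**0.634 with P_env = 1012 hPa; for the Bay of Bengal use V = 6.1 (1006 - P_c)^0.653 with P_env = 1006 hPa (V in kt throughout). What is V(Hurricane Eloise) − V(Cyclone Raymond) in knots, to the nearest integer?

46 kt

Hurricane Eloise: ΔP = 145; V ≈ 6.33 × 145^0.634 ≈ 148.49 kt.
Cyclone Raymond: ΔP = 75; V ≈ 6.1 × 75^0.653 ≈ 102.27 kt.
Difference ≈ 148.49 − 102.27 = 46.22 → 46 kt.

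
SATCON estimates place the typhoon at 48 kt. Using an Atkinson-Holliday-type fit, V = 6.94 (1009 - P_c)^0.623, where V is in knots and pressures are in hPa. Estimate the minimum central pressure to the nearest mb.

987 mb

ΔP = (V / 6.94)^(1/0.623) = (48/6.94)^1.605.
48/6.94 = 6.916; 6.916^1.605 ≈ 22.29 mb.
P_c = 1009 − 22.29 = 986.71 ≈ 987 mb.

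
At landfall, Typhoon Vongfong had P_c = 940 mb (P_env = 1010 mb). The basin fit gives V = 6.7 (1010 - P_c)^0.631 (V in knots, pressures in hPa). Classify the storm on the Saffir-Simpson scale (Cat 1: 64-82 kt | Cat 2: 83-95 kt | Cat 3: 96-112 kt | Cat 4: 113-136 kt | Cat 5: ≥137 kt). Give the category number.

3

ΔP = 1010 − 940 = 70 mb.
V ≈ 6.7 × 70^0.631 = 6.7 × 14.60 ≈ 98 kt.
98 kt falls in the Category 3 band.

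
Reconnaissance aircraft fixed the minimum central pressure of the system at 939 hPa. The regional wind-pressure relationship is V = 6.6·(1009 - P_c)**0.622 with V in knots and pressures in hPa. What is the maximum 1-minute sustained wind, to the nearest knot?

ΔP = 1009 − 939 = 70 hPa.
70^0.622 ≈ 14.049.
V ≈ 6.6 × 14.049 ≈ 92.7 kt.

93 kt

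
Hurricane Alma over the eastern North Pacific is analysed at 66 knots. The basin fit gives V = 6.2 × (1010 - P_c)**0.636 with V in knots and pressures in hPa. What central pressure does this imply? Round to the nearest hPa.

ΔP = (V / 6.2)^(1/0.636) = (66/6.2)^1.572.
66/6.2 = 10.645; 10.645^1.572 ≈ 41.21 hPa.
P_c = 1010 − 41.21 = 968.79 ≈ 969 hPa.

969 hPa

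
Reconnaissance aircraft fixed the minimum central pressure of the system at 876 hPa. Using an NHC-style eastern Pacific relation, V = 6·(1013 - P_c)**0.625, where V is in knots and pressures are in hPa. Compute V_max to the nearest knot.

130 kt

ΔP = 1013 − 876 = 137 hPa.
137^0.625 ≈ 21.650.
V ≈ 6 × 21.650 ≈ 129.9 kt.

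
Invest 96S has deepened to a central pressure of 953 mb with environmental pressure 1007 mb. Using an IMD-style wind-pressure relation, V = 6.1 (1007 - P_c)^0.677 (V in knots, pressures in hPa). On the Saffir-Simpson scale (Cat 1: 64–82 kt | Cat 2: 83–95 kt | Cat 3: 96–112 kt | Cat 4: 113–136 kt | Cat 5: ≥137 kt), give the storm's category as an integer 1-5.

ΔP = 1007 − 953 = 54 mb.
V ≈ 6.1 × 54^0.677 = 6.1 × 14.89 ≈ 91 kt.
91 kt falls in the Category 2 band.

2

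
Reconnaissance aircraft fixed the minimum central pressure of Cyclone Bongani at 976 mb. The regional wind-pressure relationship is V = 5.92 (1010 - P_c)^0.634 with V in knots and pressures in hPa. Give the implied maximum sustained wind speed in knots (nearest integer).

55 kt

ΔP = 1010 − 976 = 34 mb.
34^0.634 ≈ 9.353.
V ≈ 5.92 × 9.353 ≈ 55.4 kt.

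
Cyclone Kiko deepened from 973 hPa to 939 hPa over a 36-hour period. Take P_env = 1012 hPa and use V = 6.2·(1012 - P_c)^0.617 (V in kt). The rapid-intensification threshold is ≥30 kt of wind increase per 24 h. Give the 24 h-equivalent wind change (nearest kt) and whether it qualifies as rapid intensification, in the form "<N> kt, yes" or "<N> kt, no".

19 kt, no

V₁: ΔP = 39, V ≈ 6.2 × 39^0.617 ≈ 59.44 kt.
V₂: ΔP = 73, V ≈ 6.2 × 73^0.617 ≈ 87.51 kt.
ΔV over 36 h = 28.07 kt → 24 h equivalent = 28.07 × 24/36 ≈ 18.71 kt.
19 kt < 30 kt ⇒ not rapid intensification.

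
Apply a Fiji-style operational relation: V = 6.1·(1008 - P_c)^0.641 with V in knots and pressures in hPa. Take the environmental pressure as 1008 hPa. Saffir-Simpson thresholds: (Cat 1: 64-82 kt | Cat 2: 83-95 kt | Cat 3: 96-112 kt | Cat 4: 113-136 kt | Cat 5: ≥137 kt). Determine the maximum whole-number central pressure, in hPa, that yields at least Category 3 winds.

934 hPa

Category 3 begins at V = 96 kt.
Required ΔP = (96/6.1)^(1/0.641) = 15.738^1.560 ≈ 73.67 hPa.
P_c ≤ 1008 − 73.67 = 934.33, so the highest integer P_c is 934 hPa.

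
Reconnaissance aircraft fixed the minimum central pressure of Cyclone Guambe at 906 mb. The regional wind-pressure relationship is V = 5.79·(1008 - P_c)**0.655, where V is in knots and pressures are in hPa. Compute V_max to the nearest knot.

ΔP = 1008 − 906 = 102 mb.
102^0.655 ≈ 20.684.
V ≈ 5.79 × 20.684 ≈ 119.8 kt.

120 kt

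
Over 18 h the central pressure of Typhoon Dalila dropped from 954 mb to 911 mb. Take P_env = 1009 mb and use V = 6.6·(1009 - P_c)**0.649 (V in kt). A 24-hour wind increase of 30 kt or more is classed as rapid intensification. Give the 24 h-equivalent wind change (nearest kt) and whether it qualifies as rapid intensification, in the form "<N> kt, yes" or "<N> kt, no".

54 kt, yes

V₁: ΔP = 55, V ≈ 6.6 × 55^0.649 ≈ 88.93 kt.
V₂: ΔP = 98, V ≈ 6.6 × 98^0.649 ≈ 129.37 kt.
ΔV over 18 h = 40.44 kt → 24 h equivalent = 40.44 × 24/18 ≈ 53.92 kt.
54 kt ≥ 30 kt ⇒ rapid intensification.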